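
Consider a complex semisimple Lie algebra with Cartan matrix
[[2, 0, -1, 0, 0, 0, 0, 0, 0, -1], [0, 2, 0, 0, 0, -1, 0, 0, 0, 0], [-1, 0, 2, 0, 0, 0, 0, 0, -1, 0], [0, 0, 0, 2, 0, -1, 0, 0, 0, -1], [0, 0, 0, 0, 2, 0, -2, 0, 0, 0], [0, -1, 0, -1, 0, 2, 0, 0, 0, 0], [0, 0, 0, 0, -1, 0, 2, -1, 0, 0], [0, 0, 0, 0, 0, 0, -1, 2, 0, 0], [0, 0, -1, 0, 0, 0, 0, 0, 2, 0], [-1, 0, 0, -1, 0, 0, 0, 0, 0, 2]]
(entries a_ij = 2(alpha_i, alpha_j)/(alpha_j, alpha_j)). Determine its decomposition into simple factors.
The diagram associated to this matrix has two connected components: the simple roots {alpha_1, alpha_2, alpha_3, alpha_4, alpha_6, alpha_9, alpha_10} form a chain of 7 nodes with single edges (A_7), and {alpha_5, alpha_7, alpha_8} form a chain of 3 nodes with a double edge at one end; the terminal node there is the unique long simple root (C_3). A semisimple Lie algebra decomposes uniquely as the direct sum of simple ideals, one per connected component of its Dynkin diagram, so g ≅ A_7 ⊕ C_3 (dimension 63 + 21 = 84).

A_7 (sl(8)) ⊕ C_3 (sp(6))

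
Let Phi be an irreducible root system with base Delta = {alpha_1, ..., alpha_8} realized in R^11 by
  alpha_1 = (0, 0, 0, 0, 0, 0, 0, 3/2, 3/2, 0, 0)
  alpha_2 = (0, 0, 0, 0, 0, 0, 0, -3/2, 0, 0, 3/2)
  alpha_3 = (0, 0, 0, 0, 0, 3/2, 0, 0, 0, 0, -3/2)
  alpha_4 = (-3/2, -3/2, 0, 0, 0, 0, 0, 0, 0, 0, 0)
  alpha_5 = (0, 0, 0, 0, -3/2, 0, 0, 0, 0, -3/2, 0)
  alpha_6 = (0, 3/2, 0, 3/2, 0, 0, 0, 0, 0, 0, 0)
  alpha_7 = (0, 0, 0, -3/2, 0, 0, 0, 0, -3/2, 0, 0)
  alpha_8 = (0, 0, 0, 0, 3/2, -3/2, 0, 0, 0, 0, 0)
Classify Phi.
Compute the Cartan integers a_ij = 2(alpha_i, alpha_j)/(alpha_j, alpha_j); the resulting 8x8 Cartan matrix is
[[2, -1, 0, 0, 0, 0, -1, 0], [-1, 2, -1, 0, 0, 0, 0, 0], [0, -1, 2, 0, 0, 0, 0, -1], [0, 0, 0, 2, 0, -1, 0, 0], [0, 0, 0, 0, 2, 0, 0, -1], [0, 0, 0, -1, 0, 2, -1, 0], [-1, 0, 0, 0, 0, -1, 2, 0], [0, 0, -1, 0, -1, 0, 0, 2]].
All simple roots have the same length, so the diagram is simply laced. The associated Dynkin diagram is a chain of 8 nodes with single edges (A_8), so the type is A_8 (the algebra sl(9)).

A_8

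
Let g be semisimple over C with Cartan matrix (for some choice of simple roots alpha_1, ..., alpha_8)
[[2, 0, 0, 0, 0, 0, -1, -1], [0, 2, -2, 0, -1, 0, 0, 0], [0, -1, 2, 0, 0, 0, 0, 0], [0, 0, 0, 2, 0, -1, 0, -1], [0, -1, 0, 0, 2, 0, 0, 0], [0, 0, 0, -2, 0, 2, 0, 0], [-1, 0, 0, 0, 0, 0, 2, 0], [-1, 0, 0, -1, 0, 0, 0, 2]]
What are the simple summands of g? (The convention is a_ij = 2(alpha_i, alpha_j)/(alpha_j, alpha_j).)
The diagram associated to this matrix has two connected components: the simple roots {alpha_2, alpha_3, alpha_5} form a chain of 3 nodes with a double edge at one end; the terminal node there is the unique short simple root (B_3), and {alpha_1, alpha_4, alpha_6, alpha_7, alpha_8} form a chain of 5 nodes with a double edge at one end; the terminal node there is the unique long simple root (C_5). A semisimple Lie algebra decomposes uniquely as the direct sum of simple ideals, one per connected component of its Dynkin diagram, so g ≅ B_3 ⊕ C_5 (dimension 21 + 55 = 76).

B_3 (so(7)) ⊕ C_5 (sp(10))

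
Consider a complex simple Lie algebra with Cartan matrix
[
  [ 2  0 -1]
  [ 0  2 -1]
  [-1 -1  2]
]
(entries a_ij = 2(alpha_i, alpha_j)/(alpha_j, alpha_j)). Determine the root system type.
type A_3

The matrix has rank 3 with 2's on the diagonal. Reading the off-diagonal entries as Dynkin edges (a single edge where a_ij = a_ji = -1; a double or triple edge where a_ij * a_ji = 2 or 3), the diagram is a chain of 3 nodes with single edges (A_3). One simple-root ordering that puts it in standard form is (alpha_1, alpha_3, alpha_2). So the algebra is type A_3, i.e. sl(4).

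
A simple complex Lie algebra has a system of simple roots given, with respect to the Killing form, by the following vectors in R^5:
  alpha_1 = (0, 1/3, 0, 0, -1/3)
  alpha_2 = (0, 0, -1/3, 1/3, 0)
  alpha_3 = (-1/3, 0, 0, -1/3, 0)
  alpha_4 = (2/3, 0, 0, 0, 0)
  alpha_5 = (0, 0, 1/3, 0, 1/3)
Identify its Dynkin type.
type C_5

Compute the Cartan integers a_ij = 2(alpha_i, alpha_j)/(alpha_j, alpha_j); the resulting 5x5 Cartan matrix is
[[2, 0, 0, 0, -1], [0, 2, -1, 0, -1], [0, -1, 2, -1, 0], [0, 0, -2, 2, 0], [-1, -1, 0, 0, 2]].
The roots have two lengths (squared-length ratio 2:1); the short ones are alpha_{1,2,3,5}. The associated Dynkin diagram is a chain of 5 nodes with a double edge at one end; the terminal node there is the unique long simple root (C_5), so the type is C_5 (the algebra sp(10)).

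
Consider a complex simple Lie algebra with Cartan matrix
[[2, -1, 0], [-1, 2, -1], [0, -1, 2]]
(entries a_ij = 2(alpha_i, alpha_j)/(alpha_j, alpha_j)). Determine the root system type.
The matrix has rank 3 with 2's on the diagonal. Reading the off-diagonal entries as Dynkin edges (a single edge where a_ij = a_ji = -1; a double or triple edge where a_ij * a_ji = 2 or 3), the diagram is a chain of 3 nodes with single edges (A_3). One simple-root ordering that puts it in standard form is (alpha_1, alpha_2, alpha_3). So the algebra is type A_3, i.e. sl(4).

A3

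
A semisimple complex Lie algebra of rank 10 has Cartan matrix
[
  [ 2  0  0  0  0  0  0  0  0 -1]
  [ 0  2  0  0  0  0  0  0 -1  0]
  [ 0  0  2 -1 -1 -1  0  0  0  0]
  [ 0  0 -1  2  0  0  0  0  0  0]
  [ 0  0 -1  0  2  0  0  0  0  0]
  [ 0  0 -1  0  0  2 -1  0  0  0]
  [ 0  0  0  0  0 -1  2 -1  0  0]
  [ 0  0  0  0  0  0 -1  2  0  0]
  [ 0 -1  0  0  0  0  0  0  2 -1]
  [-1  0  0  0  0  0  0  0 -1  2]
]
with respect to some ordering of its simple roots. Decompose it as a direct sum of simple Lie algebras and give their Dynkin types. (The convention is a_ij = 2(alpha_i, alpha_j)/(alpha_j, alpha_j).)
A_4 (sl(5)) ⊕ D_6 (so(12))

The diagram associated to this matrix has two connected components: the simple roots {alpha_1, alpha_2, alpha_9, alpha_10} form a chain of 4 nodes with single edges (A_4), and {alpha_3, alpha_4, alpha_5, alpha_6, alpha_7, alpha_8} form a chain of 4 nodes with a fork of two nodes at one end (D_6). A semisimple Lie algebra decomposes uniquely as the direct sum of simple ideals, one per connected component of its Dynkin diagram, so g ≅ A_4 ⊕ D_6 (dimension 24 + 66 = 90).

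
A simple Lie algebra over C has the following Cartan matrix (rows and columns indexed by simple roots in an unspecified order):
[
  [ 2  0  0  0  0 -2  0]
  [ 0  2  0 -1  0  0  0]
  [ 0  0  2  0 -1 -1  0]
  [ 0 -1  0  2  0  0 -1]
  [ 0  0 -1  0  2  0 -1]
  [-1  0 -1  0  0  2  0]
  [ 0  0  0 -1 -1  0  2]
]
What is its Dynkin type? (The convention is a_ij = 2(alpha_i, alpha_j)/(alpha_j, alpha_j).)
C_7

The matrix has rank 7 with 2's on the diagonal. Reading the off-diagonal entries as Dynkin edges (a single edge where a_ij = a_ji = -1; a double or triple edge where a_ij * a_ji = 2 or 3), the diagram is a chain of 7 nodes with a double edge at one end; the terminal node there is the unique long simple root (C_7). One simple-root ordering that puts it in standard form is (alpha_2, alpha_4, alpha_7, alpha_5, alpha_3, alpha_6, alpha_1). So the algebra is type C_7, i.e. sp(14).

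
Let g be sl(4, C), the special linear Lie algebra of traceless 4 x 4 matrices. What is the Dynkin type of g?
type A_3

This is sl(4), which has dimension 4^2 - 1 = 15 and rank 4 - 1 = 3 (a Cartan subalgebra is the diagonal traceless matrices). In the classification of classical Lie algebras, the special linear algebra sl(n+1) has type A_n; here n = 3, so the Dynkin diagram is a chain of 3 nodes with single edges (A_3). Hence the type is A_3.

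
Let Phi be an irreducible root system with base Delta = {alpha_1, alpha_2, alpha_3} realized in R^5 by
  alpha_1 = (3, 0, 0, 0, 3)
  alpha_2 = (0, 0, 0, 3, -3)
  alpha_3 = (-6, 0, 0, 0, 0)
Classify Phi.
C3

Compute the Cartan integers a_ij = 2(alpha_i, alpha_j)/(alpha_j, alpha_j); the resulting 3x3 Cartan matrix is
[[2, -1, -1], [-1, 2, 0], [-2, 0, 2]].
The roots have two lengths (squared-length ratio 2:1); the short ones are alpha_{1,2}. The associated Dynkin diagram is a chain of 3 nodes with a double edge at one end; the terminal node there is the unique long simple root (C_3), so the type is C_3 (the algebra sp(6)).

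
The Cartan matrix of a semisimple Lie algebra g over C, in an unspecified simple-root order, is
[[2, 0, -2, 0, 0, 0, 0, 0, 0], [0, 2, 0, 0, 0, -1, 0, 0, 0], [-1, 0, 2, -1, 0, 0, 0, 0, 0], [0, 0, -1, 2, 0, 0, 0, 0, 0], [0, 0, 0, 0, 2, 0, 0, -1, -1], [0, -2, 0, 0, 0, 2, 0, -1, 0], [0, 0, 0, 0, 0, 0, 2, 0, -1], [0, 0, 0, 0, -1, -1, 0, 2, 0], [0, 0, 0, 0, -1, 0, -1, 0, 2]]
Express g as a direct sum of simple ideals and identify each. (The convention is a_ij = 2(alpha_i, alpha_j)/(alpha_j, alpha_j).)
type B_6 ⊕ type C_3

The diagram associated to this matrix has two connected components: the simple roots {alpha_2, alpha_5, alpha_6, alpha_7, alpha_8, alpha_9} form a chain of 6 nodes with a double edge at one end; the terminal node there is the unique short simple root (B_6), and {alpha_1, alpha_3, alpha_4} form a chain of 3 nodes with a double edge at one end; the terminal node there is the unique long simple root (C_3). A semisimple Lie algebra decomposes uniquely as the direct sum of simple ideals, one per connected component of its Dynkin diagram, so g ≅ B_6 ⊕ C_3 (dimension 78 + 21 = 99).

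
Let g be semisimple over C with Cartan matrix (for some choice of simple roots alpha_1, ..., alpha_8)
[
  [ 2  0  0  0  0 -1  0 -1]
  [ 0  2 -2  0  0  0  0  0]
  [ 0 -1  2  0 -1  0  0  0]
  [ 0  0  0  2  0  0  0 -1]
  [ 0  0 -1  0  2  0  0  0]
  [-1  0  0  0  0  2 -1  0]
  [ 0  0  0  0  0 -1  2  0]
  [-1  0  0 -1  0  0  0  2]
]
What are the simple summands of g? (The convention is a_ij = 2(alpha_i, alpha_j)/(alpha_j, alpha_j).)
The diagram associated to this matrix has two connected components: the simple roots {alpha_1, alpha_4, alpha_6, alpha_7, alpha_8} form a chain of 5 nodes with single edges (A_5), and {alpha_2, alpha_3, alpha_5} form a chain of 3 nodes with a double edge at one end; the terminal node there is the unique long simple root (C_3). A semisimple Lie algebra decomposes uniquely as the direct sum of simple ideals, one per connected component of its Dynkin diagram, so g ≅ A_5 ⊕ C_3 (dimension 35 + 21 = 56).

A_5 + C_3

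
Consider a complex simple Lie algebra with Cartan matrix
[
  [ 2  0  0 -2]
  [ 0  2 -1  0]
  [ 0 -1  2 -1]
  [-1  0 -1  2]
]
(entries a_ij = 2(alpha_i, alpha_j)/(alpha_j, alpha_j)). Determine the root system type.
C4

The matrix has rank 4 with 2's on the diagonal. Reading the off-diagonal entries as Dynkin edges (a single edge where a_ij = a_ji = -1; a double or triple edge where a_ij * a_ji = 2 or 3), the diagram is a chain of 4 nodes with a double edge at one end; the terminal node there is the unique long simple root (C_4). One simple-root ordering that puts it in standard form is (alpha_2, alpha_3, alpha_4, alpha_1). So the algebra is type C_4, i.e. sp(8).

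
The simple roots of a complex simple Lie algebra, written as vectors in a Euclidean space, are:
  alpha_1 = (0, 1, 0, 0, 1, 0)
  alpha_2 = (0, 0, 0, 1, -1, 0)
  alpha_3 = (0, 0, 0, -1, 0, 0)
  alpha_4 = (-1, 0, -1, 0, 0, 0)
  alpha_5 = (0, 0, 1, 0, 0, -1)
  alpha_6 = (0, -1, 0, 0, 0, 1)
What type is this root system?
Compute the Cartan integers a_ij = 2(alpha_i, alpha_j)/(alpha_j, alpha_j); the resulting 6x6 Cartan matrix is
[[2, -1, 0, 0, 0, -1], [-1, 2, -2, 0, 0, 0], [0, -1, 2, 0, 0, 0], [0, 0, 0, 2, -1, 0], [0, 0, 0, -1, 2, -1], [-1, 0, 0, 0, -1, 2]].
The roots have two lengths (squared-length ratio 2:1); the short ones are alpha_{3}. The associated Dynkin diagram is a chain of 6 nodes with a double edge at one end; the terminal node there is the unique short simple root (B_6), so the type is B_6 (the algebra so(13)).

B6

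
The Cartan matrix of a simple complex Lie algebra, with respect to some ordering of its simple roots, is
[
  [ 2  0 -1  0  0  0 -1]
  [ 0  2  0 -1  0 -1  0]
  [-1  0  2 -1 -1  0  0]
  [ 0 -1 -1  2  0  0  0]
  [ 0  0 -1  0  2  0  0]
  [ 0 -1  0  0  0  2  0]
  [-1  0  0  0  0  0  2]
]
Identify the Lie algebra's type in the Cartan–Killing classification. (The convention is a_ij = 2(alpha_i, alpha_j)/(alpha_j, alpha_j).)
type E_7

The matrix has rank 7 with 2's on the diagonal. Reading the off-diagonal entries as Dynkin edges (a single edge where a_ij = a_ji = -1; a double or triple edge where a_ij * a_ji = 2 or 3), the diagram is a chain of 6 nodes with one extra node attached to the third node from one end (E_7). One simple-root ordering that puts it in standard form is (alpha_7, alpha_5, alpha_1, alpha_3, alpha_4, alpha_2, alpha_6). So the algebra is type E_7.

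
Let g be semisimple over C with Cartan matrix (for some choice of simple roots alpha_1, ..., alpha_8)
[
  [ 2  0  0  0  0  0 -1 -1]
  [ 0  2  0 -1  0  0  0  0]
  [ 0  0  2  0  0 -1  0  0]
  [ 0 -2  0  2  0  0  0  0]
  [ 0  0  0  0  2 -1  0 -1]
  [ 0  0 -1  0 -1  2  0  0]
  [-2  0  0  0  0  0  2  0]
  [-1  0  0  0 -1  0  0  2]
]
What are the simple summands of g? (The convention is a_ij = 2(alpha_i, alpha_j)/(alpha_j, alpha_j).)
The diagram associated to this matrix has two connected components: the simple roots {alpha_2, alpha_4} form a chain of 2 nodes with a double edge at one end; the terminal node there is the unique short simple root (B_2), and {alpha_1, alpha_3, alpha_5, alpha_6, alpha_7, alpha_8} form a chain of 6 nodes with a double edge at one end; the terminal node there is the unique long simple root (C_6). A semisimple Lie algebra decomposes uniquely as the direct sum of simple ideals, one per connected component of its Dynkin diagram, so g ≅ B_2 ⊕ C_6 (dimension 10 + 78 = 88).

B_2 ⊕ C_6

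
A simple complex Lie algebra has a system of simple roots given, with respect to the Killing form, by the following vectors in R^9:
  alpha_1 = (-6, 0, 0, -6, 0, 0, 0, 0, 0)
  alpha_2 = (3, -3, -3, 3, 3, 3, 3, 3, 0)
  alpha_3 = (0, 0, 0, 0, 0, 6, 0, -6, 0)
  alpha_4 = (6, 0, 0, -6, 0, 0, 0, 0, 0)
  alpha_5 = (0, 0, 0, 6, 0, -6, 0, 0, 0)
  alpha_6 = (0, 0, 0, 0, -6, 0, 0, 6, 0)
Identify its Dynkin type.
type E_6

Compute the Cartan integers a_ij = 2(alpha_i, alpha_j)/(alpha_j, alpha_j); the resulting 6x6 Cartan matrix is
[[2, -1, 0, 0, -1, 0], [-1, 2, 0, 0, 0, 0], [0, 0, 2, 0, -1, -1], [0, 0, 0, 2, -1, 0], [-1, 0, -1, -1, 2, 0], [0, 0, -1, 0, 0, 2]].
All simple roots have the same length, so the diagram is simply laced. The associated Dynkin diagram is a chain of 5 nodes with one extra node attached to the third node from one end (E_6), so the type is E_6.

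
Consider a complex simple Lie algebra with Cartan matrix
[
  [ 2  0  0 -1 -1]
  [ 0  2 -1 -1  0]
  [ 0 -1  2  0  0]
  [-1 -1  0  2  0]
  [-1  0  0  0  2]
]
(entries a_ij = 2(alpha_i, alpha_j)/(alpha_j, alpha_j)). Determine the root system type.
A_5

The matrix has rank 5 with 2's on the diagonal. Reading the off-diagonal entries as Dynkin edges (a single edge where a_ij = a_ji = -1; a double or triple edge where a_ij * a_ji = 2 or 3), the diagram is a chain of 5 nodes with single edges (A_5). One simple-root ordering that puts it in standard form is (alpha_5, alpha_1, alpha_4, alpha_2, alpha_3). So the algebra is type A_5, i.e. sl(6).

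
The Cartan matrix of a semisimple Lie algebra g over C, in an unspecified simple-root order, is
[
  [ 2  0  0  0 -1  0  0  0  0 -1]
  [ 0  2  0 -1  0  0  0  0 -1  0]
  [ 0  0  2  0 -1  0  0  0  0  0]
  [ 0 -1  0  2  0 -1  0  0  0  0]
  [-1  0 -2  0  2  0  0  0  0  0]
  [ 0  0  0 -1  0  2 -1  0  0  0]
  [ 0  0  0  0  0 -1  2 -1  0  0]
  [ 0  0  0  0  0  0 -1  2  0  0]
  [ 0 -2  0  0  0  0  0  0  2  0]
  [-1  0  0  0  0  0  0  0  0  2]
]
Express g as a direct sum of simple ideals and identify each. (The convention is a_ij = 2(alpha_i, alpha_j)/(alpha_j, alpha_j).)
type B_4 + type C_6

The diagram associated to this matrix has two connected components: the simple roots {alpha_1, alpha_3, alpha_5, alpha_10} form a chain of 4 nodes with a double edge at one end; the terminal node there is the unique short simple root (B_4), and {alpha_2, alpha_4, alpha_6, alpha_7, alpha_8, alpha_9} form a chain of 6 nodes with a double edge at one end; the terminal node there is the unique long simple root (C_6). A semisimple Lie algebra decomposes uniquely as the direct sum of simple ideals, one per connected component of its Dynkin diagram, so g ≅ B_4 ⊕ C_6 (dimension 36 + 78 = 114).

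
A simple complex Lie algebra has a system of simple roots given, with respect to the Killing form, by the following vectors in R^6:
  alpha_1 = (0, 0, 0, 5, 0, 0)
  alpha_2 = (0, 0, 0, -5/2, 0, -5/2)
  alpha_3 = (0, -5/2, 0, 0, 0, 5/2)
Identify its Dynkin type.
C3

Compute the Cartan integers a_ij = 2(alpha_i, alpha_j)/(alpha_j, alpha_j); the resulting 3x3 Cartan matrix is
[[2, -2, 0], [-1, 2, -1], [0, -1, 2]].
The roots have two lengths (squared-length ratio 2:1); the short ones are alpha_{2,3}. The associated Dynkin diagram is a chain of 3 nodes with a double edge at one end; the terminal node there is the unique long simple root (C_3), so the type is C_3 (the algebra sp(6)).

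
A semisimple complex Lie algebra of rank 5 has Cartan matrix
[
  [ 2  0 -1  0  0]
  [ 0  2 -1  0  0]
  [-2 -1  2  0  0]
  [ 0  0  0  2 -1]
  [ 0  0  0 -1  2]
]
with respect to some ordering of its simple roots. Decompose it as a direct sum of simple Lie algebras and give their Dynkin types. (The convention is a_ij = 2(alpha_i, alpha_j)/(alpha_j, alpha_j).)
The diagram associated to this matrix has two connected components: the simple roots {alpha_4, alpha_5} form a chain of 2 nodes with single edges (A_2), and {alpha_1, alpha_2, alpha_3} form a chain of 3 nodes with a double edge at one end; the terminal node there is the unique short simple root (B_3). A semisimple Lie algebra decomposes uniquely as the direct sum of simple ideals, one per connected component of its Dynkin diagram, so g ≅ A_2 ⊕ B_3 (dimension 8 + 21 = 29).

A2 ⊕ B3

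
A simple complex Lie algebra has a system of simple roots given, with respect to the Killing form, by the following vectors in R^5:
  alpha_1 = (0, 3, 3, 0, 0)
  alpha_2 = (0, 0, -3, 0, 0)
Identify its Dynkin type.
Compute the Cartan integers a_ij = 2(alpha_i, alpha_j)/(alpha_j, alpha_j); the resulting 2x2 Cartan matrix is
[[2, -2], [-1, 2]].
The roots have two lengths (squared-length ratio 2:1); the short ones are alpha_{2}. The associated Dynkin diagram is a chain of 2 nodes with a double edge at one end; the terminal node there is the unique short simple root (B_2), so the type is B_2 (the algebra so(5)).

B2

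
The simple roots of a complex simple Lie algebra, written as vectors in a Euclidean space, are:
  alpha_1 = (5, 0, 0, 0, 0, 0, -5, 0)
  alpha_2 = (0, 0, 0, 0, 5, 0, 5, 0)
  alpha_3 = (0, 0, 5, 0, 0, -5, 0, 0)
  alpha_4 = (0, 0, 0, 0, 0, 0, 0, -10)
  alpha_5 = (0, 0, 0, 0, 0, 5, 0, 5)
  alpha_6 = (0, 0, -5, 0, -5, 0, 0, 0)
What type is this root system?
C6

Compute the Cartan integers a_ij = 2(alpha_i, alpha_j)/(alpha_j, alpha_j); the resulting 6x6 Cartan matrix is
[[2, -1, 0, 0, 0, 0], [-1, 2, 0, 0, 0, -1], [0, 0, 2, 0, -1, -1], [0, 0, 0, 2, -2, 0], [0, 0, -1, -1, 2, 0], [0, -1, -1, 0, 0, 2]].
The roots have two lengths (squared-length ratio 2:1); the short ones are alpha_{1,2,3,5,6}. The associated Dynkin diagram is a chain of 6 nodes with a double edge at one end; the terminal node there is the unique long simple root (C_6), so the type is C_6 (the algebra sp(12)).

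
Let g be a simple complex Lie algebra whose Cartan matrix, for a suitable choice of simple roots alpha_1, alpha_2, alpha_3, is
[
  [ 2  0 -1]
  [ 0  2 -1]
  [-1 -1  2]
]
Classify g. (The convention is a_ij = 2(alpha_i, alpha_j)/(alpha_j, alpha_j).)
The matrix has rank 3 with 2's on the diagonal. Reading the off-diagonal entries as Dynkin edges (a single edge where a_ij = a_ji = -1; a double or triple edge where a_ij * a_ji = 2 or 3), the diagram is a chain of 3 nodes with single edges (A_3). One simple-root ordering that puts it in standard form is (alpha_1, alpha_3, alpha_2). So the algebra is type A_3, i.e. sl(4).

A_3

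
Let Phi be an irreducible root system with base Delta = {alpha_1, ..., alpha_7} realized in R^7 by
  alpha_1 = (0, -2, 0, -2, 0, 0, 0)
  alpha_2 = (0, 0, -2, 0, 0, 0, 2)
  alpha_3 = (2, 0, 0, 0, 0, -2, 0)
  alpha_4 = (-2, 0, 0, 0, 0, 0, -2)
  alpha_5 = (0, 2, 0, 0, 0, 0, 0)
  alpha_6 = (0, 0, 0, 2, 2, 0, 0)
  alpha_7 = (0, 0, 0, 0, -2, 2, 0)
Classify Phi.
Compute the Cartan integers a_ij = 2(alpha_i, alpha_j)/(alpha_j, alpha_j); the resulting 7x7 Cartan matrix is
[[2, 0, 0, 0, -2, -1, 0], [0, 2, 0, -1, 0, 0, 0], [0, 0, 2, -1, 0, 0, -1], [0, -1, -1, 2, 0, 0, 0], [-1, 0, 0, 0, 2, 0, 0], [-1, 0, 0, 0, 0, 2, -1], [0, 0, -1, 0, 0, -1, 2]].
The roots have two lengths (squared-length ratio 2:1); the short ones are alpha_{5}. The associated Dynkin diagram is a chain of 7 nodes with a double edge at one end; the terminal node there is the unique short simple root (B_7), so the type is B_7 (the algebra so(15)).

B_7 (so(15))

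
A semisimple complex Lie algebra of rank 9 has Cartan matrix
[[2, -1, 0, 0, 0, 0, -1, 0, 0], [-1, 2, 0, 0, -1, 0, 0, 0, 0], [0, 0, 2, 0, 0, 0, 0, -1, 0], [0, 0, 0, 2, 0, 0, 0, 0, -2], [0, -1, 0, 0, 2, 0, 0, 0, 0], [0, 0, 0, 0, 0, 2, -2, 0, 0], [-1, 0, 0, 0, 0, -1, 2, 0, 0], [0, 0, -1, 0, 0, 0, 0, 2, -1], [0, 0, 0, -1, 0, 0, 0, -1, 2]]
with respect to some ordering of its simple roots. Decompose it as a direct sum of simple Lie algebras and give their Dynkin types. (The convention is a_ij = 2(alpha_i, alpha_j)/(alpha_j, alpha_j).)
The diagram associated to this matrix has two connected components: the simple roots {alpha_3, alpha_4, alpha_8, alpha_9} form a chain of 4 nodes with a double edge at one end; the terminal node there is the unique long simple root (C_4), and {alpha_1, alpha_2, alpha_5, alpha_6, alpha_7} form a chain of 5 nodes with a double edge at one end; the terminal node there is the unique long simple root (C_5). A semisimple Lie algebra decomposes uniquely as the direct sum of simple ideals, one per connected component of its Dynkin diagram, so g ≅ C_4 ⊕ C_5 (dimension 36 + 55 = 91).

C_4 + C_5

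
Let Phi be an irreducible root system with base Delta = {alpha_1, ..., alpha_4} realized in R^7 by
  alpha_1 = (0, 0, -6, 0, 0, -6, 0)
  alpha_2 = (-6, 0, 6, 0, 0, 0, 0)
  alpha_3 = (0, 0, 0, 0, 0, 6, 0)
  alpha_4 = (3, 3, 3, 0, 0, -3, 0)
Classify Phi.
F4

Compute the Cartan integers a_ij = 2(alpha_i, alpha_j)/(alpha_j, alpha_j); the resulting 4x4 Cartan matrix is
[[2, -1, -2, 0], [-1, 2, 0, 0], [-1, 0, 2, -1], [0, 0, -1, 2]].
The roots have two lengths (squared-length ratio 2:1); the short ones are alpha_{3,4}. The associated Dynkin diagram is a chain of 4 nodes with a double edge between the middle two (F_4), so the type is F_4.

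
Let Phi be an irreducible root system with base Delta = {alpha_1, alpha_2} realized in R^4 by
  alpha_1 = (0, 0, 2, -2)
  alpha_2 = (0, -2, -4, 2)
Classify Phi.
type G_2

Compute the Cartan integers a_ij = 2(alpha_i, alpha_j)/(alpha_j, alpha_j); the resulting 2x2 Cartan matrix is
[[2, -1], [-3, 2]].
The roots have two lengths (squared-length ratio 3:1); the short ones are alpha_{1}. The associated Dynkin diagram is two nodes joined by a triple edge (G_2), so the type is G_2.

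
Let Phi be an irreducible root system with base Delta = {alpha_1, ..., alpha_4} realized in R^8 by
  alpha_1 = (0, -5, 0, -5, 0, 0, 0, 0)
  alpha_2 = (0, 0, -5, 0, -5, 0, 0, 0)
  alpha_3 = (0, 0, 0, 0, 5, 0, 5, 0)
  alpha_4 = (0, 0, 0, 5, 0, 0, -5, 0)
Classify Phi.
Compute the Cartan integers a_ij = 2(alpha_i, alpha_j)/(alpha_j, alpha_j); the resulting 4x4 Cartan matrix is
[[2, 0, 0, -1], [0, 2, -1, 0], [0, -1, 2, -1], [-1, 0, -1, 2]].
All simple roots have the same length, so the diagram is simply laced. The associated Dynkin diagram is a chain of 4 nodes with single edges (A_4), so the type is A_4 (the algebra sl(5)).

A_4 (sl(5))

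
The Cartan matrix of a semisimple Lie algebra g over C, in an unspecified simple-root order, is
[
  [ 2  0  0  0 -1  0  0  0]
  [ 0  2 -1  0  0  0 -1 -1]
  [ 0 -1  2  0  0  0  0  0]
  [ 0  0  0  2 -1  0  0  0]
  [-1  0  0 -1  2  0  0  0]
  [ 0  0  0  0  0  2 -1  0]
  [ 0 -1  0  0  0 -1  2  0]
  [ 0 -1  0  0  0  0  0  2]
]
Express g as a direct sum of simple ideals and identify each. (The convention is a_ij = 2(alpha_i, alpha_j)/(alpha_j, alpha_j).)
The diagram associated to this matrix has two connected components: the simple roots {alpha_1, alpha_4, alpha_5} form a chain of 3 nodes with single edges (A_3), and {alpha_2, alpha_3, alpha_6, alpha_7, alpha_8} form a chain of 3 nodes with a fork of two nodes at one end (D_5). A semisimple Lie algebra decomposes uniquely as the direct sum of simple ideals, one per connected component of its Dynkin diagram, so g ≅ A_3 ⊕ D_5 (dimension 15 + 45 = 60).

A3 + D5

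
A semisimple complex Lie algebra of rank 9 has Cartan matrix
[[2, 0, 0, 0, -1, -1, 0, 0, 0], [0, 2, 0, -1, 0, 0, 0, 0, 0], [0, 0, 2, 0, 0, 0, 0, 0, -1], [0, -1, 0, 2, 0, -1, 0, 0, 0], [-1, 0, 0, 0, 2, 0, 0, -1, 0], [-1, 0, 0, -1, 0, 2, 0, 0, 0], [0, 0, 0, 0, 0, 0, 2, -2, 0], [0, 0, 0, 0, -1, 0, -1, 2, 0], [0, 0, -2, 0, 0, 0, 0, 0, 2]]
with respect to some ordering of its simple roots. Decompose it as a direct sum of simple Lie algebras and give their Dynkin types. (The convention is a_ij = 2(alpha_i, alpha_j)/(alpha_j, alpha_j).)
The diagram associated to this matrix has two connected components: the simple roots {alpha_3, alpha_9} form a chain of 2 nodes with a double edge at one end; the terminal node there is the unique short simple root (B_2), and {alpha_1, alpha_2, alpha_4, alpha_5, alpha_6, alpha_7, alpha_8} form a chain of 7 nodes with a double edge at one end; the terminal node there is the unique long simple root (C_7). A semisimple Lie algebra decomposes uniquely as the direct sum of simple ideals, one per connected component of its Dynkin diagram, so g ≅ B_2 ⊕ C_7 (dimension 10 + 105 = 115).

type B_2 + type C_7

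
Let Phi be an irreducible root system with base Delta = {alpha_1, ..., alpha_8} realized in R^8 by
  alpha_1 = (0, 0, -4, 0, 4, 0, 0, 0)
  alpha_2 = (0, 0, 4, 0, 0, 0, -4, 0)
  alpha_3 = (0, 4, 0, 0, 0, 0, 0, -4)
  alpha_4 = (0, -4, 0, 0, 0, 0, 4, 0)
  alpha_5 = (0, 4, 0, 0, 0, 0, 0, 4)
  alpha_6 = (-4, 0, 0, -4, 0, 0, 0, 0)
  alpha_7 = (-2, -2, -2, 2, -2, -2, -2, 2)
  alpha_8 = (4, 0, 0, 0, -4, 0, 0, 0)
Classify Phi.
Compute the Cartan integers a_ij = 2(alpha_i, alpha_j)/(alpha_j, alpha_j); the resulting 8x8 Cartan matrix is
[[2, -1, 0, 0, 0, 0, 0, -1], [-1, 2, 0, -1, 0, 0, 0, 0], [0, 0, 2, -1, 0, 0, -1, 0], [0, -1, -1, 2, -1, 0, 0, 0], [0, 0, 0, -1, 2, 0, 0, 0], [0, 0, 0, 0, 0, 2, 0, -1], [0, 0, -1, 0, 0, 0, 2, 0], [-1, 0, 0, 0, 0, -1, 0, 2]].
All simple roots have the same length, so the diagram is simply laced. The associated Dynkin diagram is a chain of 7 nodes with one extra node attached to the third node from one end (E_8), so the type is E_8.

E_8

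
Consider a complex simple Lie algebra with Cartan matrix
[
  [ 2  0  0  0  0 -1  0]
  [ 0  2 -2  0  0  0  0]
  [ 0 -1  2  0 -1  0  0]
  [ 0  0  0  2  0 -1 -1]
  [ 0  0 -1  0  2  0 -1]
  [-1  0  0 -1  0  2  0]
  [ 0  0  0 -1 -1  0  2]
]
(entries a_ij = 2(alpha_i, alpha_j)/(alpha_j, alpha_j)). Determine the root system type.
The matrix has rank 7 with 2's on the diagonal. Reading the off-diagonal entries as Dynkin edges (a single edge where a_ij = a_ji = -1; a double or triple edge where a_ij * a_ji = 2 or 3), the diagram is a chain of 7 nodes with a double edge at one end; the terminal node there is the unique long simple root (C_7). One simple-root ordering that puts it in standard form is (alpha_1, alpha_6, alpha_4, alpha_7, alpha_5, alpha_3, alpha_2). So the algebra is type C_7, i.e. sp(14).

C_7 (sp(14))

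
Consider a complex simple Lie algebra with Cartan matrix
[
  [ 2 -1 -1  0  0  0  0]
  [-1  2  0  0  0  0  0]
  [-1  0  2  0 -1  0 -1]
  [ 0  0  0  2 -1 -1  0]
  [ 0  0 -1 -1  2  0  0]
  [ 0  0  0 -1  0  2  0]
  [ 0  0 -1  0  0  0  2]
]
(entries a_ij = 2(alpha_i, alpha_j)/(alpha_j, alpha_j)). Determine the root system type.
type E_7

The matrix has rank 7 with 2's on the diagonal. Reading the off-diagonal entries as Dynkin edges (a single edge where a_ij = a_ji = -1; a double or triple edge where a_ij * a_ji = 2 or 3), the diagram is a chain of 6 nodes with one extra node attached to the third node from one end (E_7). One simple-root ordering that puts it in standard form is (alpha_2, alpha_7, alpha_1, alpha_3, alpha_5, alpha_4, alpha_6). So the algebra is type E_7.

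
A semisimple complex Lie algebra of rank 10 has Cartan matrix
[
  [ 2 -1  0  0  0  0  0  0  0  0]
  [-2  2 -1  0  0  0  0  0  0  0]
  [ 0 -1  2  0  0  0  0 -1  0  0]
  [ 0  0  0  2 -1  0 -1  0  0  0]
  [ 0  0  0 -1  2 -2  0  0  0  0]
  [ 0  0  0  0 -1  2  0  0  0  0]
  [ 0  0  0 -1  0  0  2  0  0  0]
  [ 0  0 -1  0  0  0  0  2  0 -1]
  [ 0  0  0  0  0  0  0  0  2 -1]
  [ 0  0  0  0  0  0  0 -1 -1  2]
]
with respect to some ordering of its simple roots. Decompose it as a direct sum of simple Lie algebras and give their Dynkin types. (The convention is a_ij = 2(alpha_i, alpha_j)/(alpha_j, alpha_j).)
The diagram associated to this matrix has two connected components: the simple roots {alpha_4, alpha_5, alpha_6, alpha_7} form a chain of 4 nodes with a double edge at one end; the terminal node there is the unique short simple root (B_4), and {alpha_1, alpha_2, alpha_3, alpha_8, alpha_9, alpha_10} form a chain of 6 nodes with a double edge at one end; the terminal node there is the unique short simple root (B_6). A semisimple Lie algebra decomposes uniquely as the direct sum of simple ideals, one per connected component of its Dynkin diagram, so g ≅ B_4 ⊕ B_6 (dimension 36 + 78 = 114).

B4 ⊕ B6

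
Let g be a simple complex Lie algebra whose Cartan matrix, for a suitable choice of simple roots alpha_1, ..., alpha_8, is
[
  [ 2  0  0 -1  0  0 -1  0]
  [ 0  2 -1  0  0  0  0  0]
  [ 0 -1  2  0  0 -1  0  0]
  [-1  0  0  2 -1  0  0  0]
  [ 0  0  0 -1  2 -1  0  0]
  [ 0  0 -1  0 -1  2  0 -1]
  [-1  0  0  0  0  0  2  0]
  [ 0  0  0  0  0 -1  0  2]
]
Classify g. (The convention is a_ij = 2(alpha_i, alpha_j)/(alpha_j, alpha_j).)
The matrix has rank 8 with 2's on the diagonal. Reading the off-diagonal entries as Dynkin edges (a single edge where a_ij = a_ji = -1; a double or triple edge where a_ij * a_ji = 2 or 3), the diagram is a chain of 7 nodes with one extra node attached to the third node from one end (E_8). One simple-root ordering that puts it in standard form is (alpha_2, alpha_8, alpha_3, alpha_6, alpha_5, alpha_4, alpha_1, alpha_7). So the algebra is type E_8.

E_8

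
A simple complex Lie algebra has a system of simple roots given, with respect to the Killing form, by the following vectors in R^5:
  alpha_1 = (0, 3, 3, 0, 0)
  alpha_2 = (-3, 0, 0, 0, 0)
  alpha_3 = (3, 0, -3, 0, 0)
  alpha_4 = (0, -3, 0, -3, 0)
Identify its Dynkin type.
Compute the Cartan integers a_ij = 2(alpha_i, alpha_j)/(alpha_j, alpha_j); the resulting 4x4 Cartan matrix is
[[2, 0, -1, -1], [0, 2, -1, 0], [-1, -2, 2, 0], [-1, 0, 0, 2]].
The roots have two lengths (squared-length ratio 2:1); the short ones are alpha_{2}. The associated Dynkin diagram is a chain of 4 nodes with a double edge at one end; the terminal node there is the unique short simple root (B_4), so the type is B_4 (the algebra so(9)).

type B_4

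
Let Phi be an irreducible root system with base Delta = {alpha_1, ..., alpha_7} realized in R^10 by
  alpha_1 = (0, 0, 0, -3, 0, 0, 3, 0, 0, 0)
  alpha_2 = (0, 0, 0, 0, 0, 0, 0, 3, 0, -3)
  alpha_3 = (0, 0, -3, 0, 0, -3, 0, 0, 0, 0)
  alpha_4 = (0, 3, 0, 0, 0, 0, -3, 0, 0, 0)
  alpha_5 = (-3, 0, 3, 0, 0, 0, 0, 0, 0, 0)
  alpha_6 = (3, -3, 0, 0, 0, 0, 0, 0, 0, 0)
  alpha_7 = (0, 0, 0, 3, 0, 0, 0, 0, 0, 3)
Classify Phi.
Compute the Cartan integers a_ij = 2(alpha_i, alpha_j)/(alpha_j, alpha_j); the resulting 7x7 Cartan matrix is
[[2, 0, 0, -1, 0, 0, -1], [0, 2, 0, 0, 0, 0, -1], [0, 0, 2, 0, -1, 0, 0], [-1, 0, 0, 2, 0, -1, 0], [0, 0, -1, 0, 2, -1, 0], [0, 0, 0, -1, -1, 2, 0], [-1, -1, 0, 0, 0, 0, 2]].
All simple roots have the same length, so the diagram is simply laced. The associated Dynkin diagram is a chain of 7 nodes with single edges (A_7), so the type is A_7 (the algebra sl(8)).

A_7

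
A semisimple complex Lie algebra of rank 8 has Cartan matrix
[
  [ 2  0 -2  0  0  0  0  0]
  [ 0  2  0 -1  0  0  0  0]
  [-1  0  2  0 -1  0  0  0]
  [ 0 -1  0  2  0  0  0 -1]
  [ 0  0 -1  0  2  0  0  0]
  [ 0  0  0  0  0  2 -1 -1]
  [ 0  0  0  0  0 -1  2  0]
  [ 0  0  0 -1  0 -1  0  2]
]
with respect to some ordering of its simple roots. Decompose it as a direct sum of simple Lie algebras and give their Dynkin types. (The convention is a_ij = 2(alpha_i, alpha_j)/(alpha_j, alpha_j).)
The diagram associated to this matrix has two connected components: the simple roots {alpha_2, alpha_4, alpha_6, alpha_7, alpha_8} form a chain of 5 nodes with single edges (A_5), and {alpha_1, alpha_3, alpha_5} form a chain of 3 nodes with a double edge at one end; the terminal node there is the unique long simple root (C_3). A semisimple Lie algebra decomposes uniquely as the direct sum of simple ideals, one per connected component of its Dynkin diagram, so g ≅ A_5 ⊕ C_3 (dimension 35 + 21 = 56).

A5 + C3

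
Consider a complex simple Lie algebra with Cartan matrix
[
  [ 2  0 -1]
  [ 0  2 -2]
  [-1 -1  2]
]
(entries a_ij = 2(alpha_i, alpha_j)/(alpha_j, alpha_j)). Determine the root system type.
The matrix has rank 3 with 2's on the diagonal. Reading the off-diagonal entries as Dynkin edges (a single edge where a_ij = a_ji = -1; a double or triple edge where a_ij * a_ji = 2 or 3), the diagram is a chain of 3 nodes with a double edge at one end; the terminal node there is the unique long simple root (C_3). One simple-root ordering that puts it in standard form is (alpha_1, alpha_3, alpha_2). So the algebra is type C_3, i.e. sp(6).

C_3 (sp(6))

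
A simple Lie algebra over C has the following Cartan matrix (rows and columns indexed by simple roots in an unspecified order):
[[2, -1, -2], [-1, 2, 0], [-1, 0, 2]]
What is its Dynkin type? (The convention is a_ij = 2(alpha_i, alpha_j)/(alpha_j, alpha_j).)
The matrix has rank 3 with 2's on the diagonal. Reading the off-diagonal entries as Dynkin edges (a single edge where a_ij = a_ji = -1; a double or triple edge where a_ij * a_ji = 2 or 3), the diagram is a chain of 3 nodes with a double edge at one end; the terminal node there is the unique short simple root (B_3). One simple-root ordering that puts it in standard form is (alpha_2, alpha_1, alpha_3). So the algebra is type B_3, i.e. so(7).

B_3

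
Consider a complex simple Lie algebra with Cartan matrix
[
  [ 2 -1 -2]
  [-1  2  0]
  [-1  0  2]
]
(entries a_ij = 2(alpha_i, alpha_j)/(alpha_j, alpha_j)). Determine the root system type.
B_3 (so(7))

The matrix has rank 3 with 2's on the diagonal. Reading the off-diagonal entries as Dynkin edges (a single edge where a_ij = a_ji = -1; a double or triple edge where a_ij * a_ji = 2 or 3), the diagram is a chain of 3 nodes with a double edge at one end; the terminal node there is the unique short simple root (B_3). One simple-root ordering that puts it in standard form is (alpha_2, alpha_1, alpha_3). So the algebra is type B_3, i.e. so(7).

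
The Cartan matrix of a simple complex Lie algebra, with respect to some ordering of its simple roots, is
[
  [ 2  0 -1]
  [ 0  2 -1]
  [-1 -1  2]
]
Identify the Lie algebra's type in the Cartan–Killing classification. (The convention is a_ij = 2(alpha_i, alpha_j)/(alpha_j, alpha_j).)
A3

The matrix has rank 3 with 2's on the diagonal. Reading the off-diagonal entries as Dynkin edges (a single edge where a_ij = a_ji = -1; a double or triple edge where a_ij * a_ji = 2 or 3), the diagram is a chain of 3 nodes with single edges (A_3). One simple-root ordering that puts it in standard form is (alpha_1, alpha_3, alpha_2). So the algebra is type A_3, i.e. sl(4).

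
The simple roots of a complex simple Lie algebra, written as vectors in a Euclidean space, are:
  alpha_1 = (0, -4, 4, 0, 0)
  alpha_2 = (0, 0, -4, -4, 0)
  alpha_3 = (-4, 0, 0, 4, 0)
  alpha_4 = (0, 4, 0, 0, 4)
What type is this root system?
A_4 (sl(5))

Compute the Cartan integers a_ij = 2(alpha_i, alpha_j)/(alpha_j, alpha_j); the resulting 4x4 Cartan matrix is
[[2, -1, 0, -1], [-1, 2, -1, 0], [0, -1, 2, 0], [-1, 0, 0, 2]].
All simple roots have the same length, so the diagram is simply laced. The associated Dynkin diagram is a chain of 4 nodes with single edges (A_4), so the type is A_4 (the algebra sl(5)).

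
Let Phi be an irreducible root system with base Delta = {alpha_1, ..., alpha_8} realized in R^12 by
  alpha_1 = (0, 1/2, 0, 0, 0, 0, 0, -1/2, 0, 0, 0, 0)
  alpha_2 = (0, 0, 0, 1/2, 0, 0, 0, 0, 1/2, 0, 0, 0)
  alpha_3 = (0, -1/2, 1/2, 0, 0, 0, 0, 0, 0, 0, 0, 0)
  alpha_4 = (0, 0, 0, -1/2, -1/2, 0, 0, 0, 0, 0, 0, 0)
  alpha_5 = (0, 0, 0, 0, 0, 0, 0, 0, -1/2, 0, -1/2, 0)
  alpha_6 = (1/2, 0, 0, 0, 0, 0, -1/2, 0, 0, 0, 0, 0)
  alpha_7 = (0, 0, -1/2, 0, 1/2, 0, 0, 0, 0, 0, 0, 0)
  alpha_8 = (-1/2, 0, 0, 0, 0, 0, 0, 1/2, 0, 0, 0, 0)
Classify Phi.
A8

Compute the Cartan integers a_ij = 2(alpha_i, alpha_j)/(alpha_j, alpha_j); the resulting 8x8 Cartan matrix is
[[2, 0, -1, 0, 0, 0, 0, -1], [0, 2, 0, -1, -1, 0, 0, 0], [-1, 0, 2, 0, 0, 0, -1, 0], [0, -1, 0, 2, 0, 0, -1, 0], [0, -1, 0, 0, 2, 0, 0, 0], [0, 0, 0, 0, 0, 2, 0, -1], [0, 0, -1, -1, 0, 0, 2, 0], [-1, 0, 0, 0, 0, -1, 0, 2]].
All simple roots have the same length, so the diagram is simply laced. The associated Dynkin diagram is a chain of 8 nodes with single edges (A_8), so the type is A_8 (the algebra sl(9)).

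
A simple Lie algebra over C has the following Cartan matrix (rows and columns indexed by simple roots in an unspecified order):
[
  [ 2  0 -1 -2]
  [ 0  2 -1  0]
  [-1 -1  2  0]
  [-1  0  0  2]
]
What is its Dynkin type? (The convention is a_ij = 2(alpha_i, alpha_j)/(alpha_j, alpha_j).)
B_4

The matrix has rank 4 with 2's on the diagonal. Reading the off-diagonal entries as Dynkin edges (a single edge where a_ij = a_ji = -1; a double or triple edge where a_ij * a_ji = 2 or 3), the diagram is a chain of 4 nodes with a double edge at one end; the terminal node there is the unique short simple root (B_4). One simple-root ordering that puts it in standard form is (alpha_2, alpha_3, alpha_1, alpha_4). So the algebra is type B_4, i.e. so(9).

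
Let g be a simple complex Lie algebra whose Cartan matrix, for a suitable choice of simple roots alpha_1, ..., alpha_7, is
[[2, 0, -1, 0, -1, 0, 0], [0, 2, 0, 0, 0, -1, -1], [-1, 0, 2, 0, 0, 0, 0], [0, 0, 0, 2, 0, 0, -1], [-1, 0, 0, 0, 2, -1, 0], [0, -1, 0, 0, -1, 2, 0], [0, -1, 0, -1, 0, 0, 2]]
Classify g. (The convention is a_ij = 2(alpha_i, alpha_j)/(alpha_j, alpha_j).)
The matrix has rank 7 with 2's on the diagonal. Reading the off-diagonal entries as Dynkin edges (a single edge where a_ij = a_ji = -1; a double or triple edge where a_ij * a_ji = 2 or 3), the diagram is a chain of 7 nodes with single edges (A_7). One simple-root ordering that puts it in standard form is (alpha_3, alpha_1, alpha_5, alpha_6, alpha_2, alpha_7, alpha_4). So the algebra is type A_7, i.e. sl(8).

type A_7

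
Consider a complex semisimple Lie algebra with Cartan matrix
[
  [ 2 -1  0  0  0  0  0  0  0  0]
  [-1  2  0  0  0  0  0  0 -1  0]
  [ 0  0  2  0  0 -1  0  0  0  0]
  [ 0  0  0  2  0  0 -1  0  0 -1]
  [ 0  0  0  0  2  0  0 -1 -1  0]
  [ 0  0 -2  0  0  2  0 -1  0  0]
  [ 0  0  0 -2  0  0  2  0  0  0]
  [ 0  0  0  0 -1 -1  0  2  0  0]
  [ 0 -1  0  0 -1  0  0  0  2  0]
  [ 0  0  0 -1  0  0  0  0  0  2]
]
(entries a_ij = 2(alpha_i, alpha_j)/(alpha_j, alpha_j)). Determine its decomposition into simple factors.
The diagram associated to this matrix has two connected components: the simple roots {alpha_1, alpha_2, alpha_3, alpha_5, alpha_6, alpha_8, alpha_9} form a chain of 7 nodes with a double edge at one end; the terminal node there is the unique short simple root (B_7), and {alpha_4, alpha_7, alpha_10} form a chain of 3 nodes with a double edge at one end; the terminal node there is the unique long simple root (C_3). A semisimple Lie algebra decomposes uniquely as the direct sum of simple ideals, one per connected component of its Dynkin diagram, so g ≅ B_7 ⊕ C_3 (dimension 105 + 21 = 126).

B_7 (so(15)) + C_3 (sp(6))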